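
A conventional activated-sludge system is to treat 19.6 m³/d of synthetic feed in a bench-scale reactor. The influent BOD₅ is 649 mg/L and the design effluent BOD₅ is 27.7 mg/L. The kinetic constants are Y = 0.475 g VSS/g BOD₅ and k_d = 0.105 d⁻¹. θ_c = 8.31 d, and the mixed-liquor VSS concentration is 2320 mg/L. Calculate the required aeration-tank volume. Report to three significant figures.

V ≈ 11.1 m³

Rearranging the biomass balance for a CMAS with decay, V = Y·Q·ΔS·θ_c / [X·(1+k_d θ_c)] = 0.475 × 19.6 × (649 − 27.7) × 8.31 / [2320 × (1 + 0.105 × 8.31)] = 4.81×10^4 / 4344 = 11.06 m³.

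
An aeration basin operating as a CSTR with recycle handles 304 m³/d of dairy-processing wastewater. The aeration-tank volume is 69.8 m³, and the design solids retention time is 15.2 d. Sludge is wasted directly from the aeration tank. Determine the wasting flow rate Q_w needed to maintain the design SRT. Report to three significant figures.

Wasting from the aeration tank: Q_w = V / θ_c = 69.80 / 15.2 = 4.592 m³/d.

Q_w ≈ 4.59 m³/d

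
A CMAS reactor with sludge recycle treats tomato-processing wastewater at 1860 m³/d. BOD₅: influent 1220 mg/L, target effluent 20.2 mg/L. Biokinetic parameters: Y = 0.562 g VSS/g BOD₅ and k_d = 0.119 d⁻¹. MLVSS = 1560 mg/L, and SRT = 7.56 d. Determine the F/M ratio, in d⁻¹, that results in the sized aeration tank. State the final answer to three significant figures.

Steady-state biomass mass balance: V·X·(1 + k_d·θ_c) = Y·Q·(S₀ − S)·θ_c, so V = 0.562 × 1860 × (1220 − 20.2) × 7.56 / [1560 × (1 + 0.119 × 7.56)] = 9.48×10^6 / 2963 = 3200 m³.
F/M = applied load / biomass = Q·S₀/(V·X) = 1860 × 1220 / (3200 × 1560) = 0.4546 d⁻¹.

F/M ≈ 0.455 d⁻¹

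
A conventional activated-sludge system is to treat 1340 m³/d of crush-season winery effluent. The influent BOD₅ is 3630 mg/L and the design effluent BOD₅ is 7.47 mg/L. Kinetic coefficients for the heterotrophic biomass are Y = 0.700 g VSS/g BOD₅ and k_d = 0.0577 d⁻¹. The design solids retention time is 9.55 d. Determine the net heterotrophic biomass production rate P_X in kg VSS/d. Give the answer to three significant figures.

Observed yield with endogenous decay: Y_obs = Y / (1 + k_d·θ_c) = 0.700 / (1 + 0.0577 × 9.55) = 0.700 / 1.551 = 0.4513 g VSS/g BOD₅.
Mass of BOD₅ removed per day: Q(S₀ − S) = 1340 × 3623 g/m³ = 4854 kg/d.
So the net sludge growth is P_X = 0.4513 × 4854 = 2191 kg VSS/d.

P_X ≈ 2190 kg VSS/d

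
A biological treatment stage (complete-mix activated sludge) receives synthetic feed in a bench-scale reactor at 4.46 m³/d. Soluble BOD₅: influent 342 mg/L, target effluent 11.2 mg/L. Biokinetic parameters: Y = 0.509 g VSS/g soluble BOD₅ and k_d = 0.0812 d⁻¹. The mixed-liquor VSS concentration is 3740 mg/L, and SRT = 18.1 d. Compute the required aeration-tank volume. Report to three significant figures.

Steady-state biomass mass balance: V·X·(1 + k_d·θ_c) = Y·Q·(S₀ − S)·θ_c, so V = 0.509 × 4.46 × (342 − 11.2) × 18.1 / [3740 × (1 + 0.0812 × 18.1)] = 1.36×10^4 / 9237 = 1.472 m³.

V ≈ 1.47 m³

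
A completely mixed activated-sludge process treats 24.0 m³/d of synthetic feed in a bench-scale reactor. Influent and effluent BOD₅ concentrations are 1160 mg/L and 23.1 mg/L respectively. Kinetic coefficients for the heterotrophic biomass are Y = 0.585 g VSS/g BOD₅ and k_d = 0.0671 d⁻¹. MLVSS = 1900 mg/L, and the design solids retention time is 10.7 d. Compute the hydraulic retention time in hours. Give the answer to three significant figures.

τ ≈ 52.3 h

Steady-state biomass mass balance: V·X·(1 + k_d·θ_c) = Y·Q·(S₀ − S)·θ_c, so V = 0.585 × 24.0 × (1160 − 23.1) × 10.7 / [1900 × (1 + 0.0671 × 10.7)] = 1.71×10^5 / 3264 = 52.32 m³.
Hydraulic retention time τ = V/Q = 52.32 / 24.0 = 2.180 d = 52.32 h.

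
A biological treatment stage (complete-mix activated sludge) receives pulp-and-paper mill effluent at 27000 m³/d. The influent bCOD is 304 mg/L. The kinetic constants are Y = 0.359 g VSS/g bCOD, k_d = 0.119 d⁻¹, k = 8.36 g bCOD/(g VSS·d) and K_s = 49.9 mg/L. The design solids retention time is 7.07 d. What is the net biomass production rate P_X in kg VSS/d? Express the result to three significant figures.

For a completely mixed reactor with recycle the Lawrence–McCarty relation gives S = K_s·(1 + k_d·θ_c) / [θ_c·(Y·k − k_d) − 1] = 49.9 × (1 + 0.119 × 7.07) / [7.07 × (0.359 × 8.36 − 0.119) − 1] = 91.88 / 19.38 = 4.742 mg/L.
The observed yield is Y_obs = Y/(1 + k_d·θ_c) = 0.359 / (1 + 0.119 × 7.07) = 0.359 / 1.841 = 0.1950 g VSS per g bCOD removed.
Mass of bCOD removed per day: Q(S₀ − S) = 27000 × 299.3 g/m³ = 8080 kg/d.
Net biomass production P_X = Y_obs × Q·(S₀ − S) = 0.1950 × 8080 = 1575 kg VSS/d.

P_X ≈ 1580 kg VSS/d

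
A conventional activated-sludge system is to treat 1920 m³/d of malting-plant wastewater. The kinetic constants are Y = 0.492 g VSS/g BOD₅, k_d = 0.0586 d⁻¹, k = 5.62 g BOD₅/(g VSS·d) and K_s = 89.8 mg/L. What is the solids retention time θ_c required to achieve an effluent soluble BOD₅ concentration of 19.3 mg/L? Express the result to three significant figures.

θ_c ≈ 2.32 d

Specific growth rate at S = 19.3 mg/L: μ = YkS/(K_s+S) = 0.492·5.62·19.3/(89.8+19.3) = 0.4891 d⁻¹.
1/θ_c = 0.4891 − 0.0586 = 0.4305 d⁻¹, so θ_c = 2.323 d.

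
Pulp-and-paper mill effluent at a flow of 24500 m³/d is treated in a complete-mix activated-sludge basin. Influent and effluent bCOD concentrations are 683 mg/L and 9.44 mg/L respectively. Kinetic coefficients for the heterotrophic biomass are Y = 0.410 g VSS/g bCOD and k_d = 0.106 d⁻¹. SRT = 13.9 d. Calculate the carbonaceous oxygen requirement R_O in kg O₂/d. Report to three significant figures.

R_O ≈ 12600 kg O₂/d

The observed yield is Y_obs = Y/(1 + k_d·θ_c) = 0.410 / (1 + 0.106 × 13.9) = 0.410 / 2.473 = 0.1658 g VSS per g bCOD removed.
Substrate removed = Q·(S₀ − S) = 24500 m³/d × (683 − 9.44) g/m³ = 1.65×10^7 g/d = 16502 kg/d.
Net sludge production P_X = 0.1658 × 16502 = 2735 kg VSS/d.
Carbonaceous O₂ demand = substrate oxidised − cell-mass equivalent = 16502 − 1.42 × 2735 = 12618 kg O₂/d.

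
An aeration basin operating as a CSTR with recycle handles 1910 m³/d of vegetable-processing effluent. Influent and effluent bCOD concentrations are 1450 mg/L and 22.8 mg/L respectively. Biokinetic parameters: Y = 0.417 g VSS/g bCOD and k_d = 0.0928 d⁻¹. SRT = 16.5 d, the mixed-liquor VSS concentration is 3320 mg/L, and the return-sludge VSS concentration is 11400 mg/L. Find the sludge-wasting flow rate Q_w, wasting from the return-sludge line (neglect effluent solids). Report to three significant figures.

Steady-state biomass mass balance: V·X·(1 + k_d·θ_c) = Y·Q·(S₀ − S)·θ_c, so V = 0.417 × 1910 × (1450 − 22.8) × 16.5 / [3320 × (1 + 0.0928 × 16.5)] = 1.88×10^7 / 8404 = 2232 m³.
Wasting from the return line (neglecting effluent solids): Q_w = V·X / (θ_c·X_r) = 2232 × 3320 / (16.5 × 11400) = 39.39 m³/d.

Q_w ≈ 39.4 m³/d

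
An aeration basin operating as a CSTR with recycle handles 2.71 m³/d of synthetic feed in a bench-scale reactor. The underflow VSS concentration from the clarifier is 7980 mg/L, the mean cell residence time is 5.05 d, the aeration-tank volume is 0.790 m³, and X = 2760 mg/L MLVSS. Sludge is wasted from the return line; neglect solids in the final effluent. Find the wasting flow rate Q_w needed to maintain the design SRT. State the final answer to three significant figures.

Q_w ≈ 0.0541 m³/d

θ_c = V·X/(Q_w·X_r) when wasting from the recycle, so Q_w = V·X/(θ_c·X_r) = 0.7900 × 2760 / (5.05 × 7980) = 0.05411 m³/d.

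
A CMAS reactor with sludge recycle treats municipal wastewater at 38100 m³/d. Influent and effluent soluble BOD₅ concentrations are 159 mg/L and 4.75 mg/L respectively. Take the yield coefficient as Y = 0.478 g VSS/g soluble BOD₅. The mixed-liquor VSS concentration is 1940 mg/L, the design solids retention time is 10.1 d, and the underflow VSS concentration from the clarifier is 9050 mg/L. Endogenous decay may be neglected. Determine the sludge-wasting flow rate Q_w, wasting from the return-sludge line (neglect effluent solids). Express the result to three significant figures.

Biomass mass balance (decay neglected): V·X = Y·Q·(S₀ − S)·θ_c, so V = 0.478 × 38100 × (159 − 4.75) × 10.1 / 1940 = 14625 m³.
Wasting from the return line (neglecting effluent solids): Q_w = V·X / (θ_c·X_r) = 14625 × 1940 / (10.1 × 9050) = 310.4 m³/d.

Q_w ≈ 310 m³/d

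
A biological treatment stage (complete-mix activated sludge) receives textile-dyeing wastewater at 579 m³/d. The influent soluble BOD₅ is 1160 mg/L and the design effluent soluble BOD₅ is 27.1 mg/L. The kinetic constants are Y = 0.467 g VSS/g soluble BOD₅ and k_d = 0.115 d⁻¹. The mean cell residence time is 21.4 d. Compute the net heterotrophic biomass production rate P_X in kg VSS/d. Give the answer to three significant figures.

P_X ≈ 88.5 kg VSS/d

The observed yield is Y_obs = Y/(1 + k_d·θ_c) = 0.467 / (1 + 0.115 × 21.4) = 0.467 / 3.461 = 0.1349 g VSS per g soluble BOD₅ removed.
ΔS = 1160 − 27.1 = 1133 mg/L, so the substrate removal rate is 579 × 1133/1000 = 655.9 kg soluble BOD₅/d.
Net biomass production P_X = Y_obs × Q·(S₀ − S) = 0.1349 × 655.9 = 88.51 kg VSS/d.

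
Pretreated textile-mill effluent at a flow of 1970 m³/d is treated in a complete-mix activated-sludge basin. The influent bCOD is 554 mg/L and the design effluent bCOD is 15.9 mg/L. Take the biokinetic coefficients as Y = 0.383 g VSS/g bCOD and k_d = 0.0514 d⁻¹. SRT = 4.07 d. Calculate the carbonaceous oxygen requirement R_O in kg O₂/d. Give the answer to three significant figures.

Correct the yield for decay: Y_obs = Y/(1 + k_d θ_c) = 0.383 / (1 + 0.0514 × 4.07) = 0.383 / 1.209 = 0.3167.
Mass of bCOD removed per day: Q(S₀ − S) = 1970 × 538.1 g/m³ = 1060 kg/d.
Biomass synthesised: P_X = Y_obs × 1060 = 335.8 kg VSS/d.
R_O = Q·ΔS − 1.42 P_X = 1060 − 476.8 = 583.3 kg O₂/d.

R_O ≈ 583 kg O₂/d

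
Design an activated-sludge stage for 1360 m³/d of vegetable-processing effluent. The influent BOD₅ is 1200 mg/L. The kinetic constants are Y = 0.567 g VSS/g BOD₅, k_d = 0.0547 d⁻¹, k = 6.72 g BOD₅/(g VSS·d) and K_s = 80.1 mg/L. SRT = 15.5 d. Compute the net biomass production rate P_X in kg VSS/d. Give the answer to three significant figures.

For a completely mixed reactor with recycle the Lawrence–McCarty relation gives S = K_s·(1 + k_d·θ_c) / [θ_c·(Y·k − k_d) − 1] = 80.1 × (1 + 0.0547 × 15.5) / [15.5 × (0.567 × 6.72 − 0.0547) − 1] = 148.0 / 57.21 = 2.587 mg/L.
Correct the yield for decay: Y_obs = Y/(1 + k_d θ_c) = 0.567 / (1 + 0.0547 × 15.5) = 0.567 / 1.848 = 0.3068.
Substrate removed = Q·(S₀ − S) = 1360 m³/d × (1200 − 2.59) g/m³ = 1.63×10^6 g/d = 1628 kg/d.
P_X = Y_obs · Q(S₀ − S) = 0.3068 × 1628 = 499.7 kg VSS/d.

P_X ≈ 500 kg VSS/d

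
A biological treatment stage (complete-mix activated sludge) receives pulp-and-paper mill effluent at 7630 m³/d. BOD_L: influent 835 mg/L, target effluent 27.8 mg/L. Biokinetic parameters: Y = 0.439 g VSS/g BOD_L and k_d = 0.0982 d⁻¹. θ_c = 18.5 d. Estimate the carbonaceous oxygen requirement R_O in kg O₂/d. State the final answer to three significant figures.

R_O ≈ 4800 kg O₂/d

The observed yield is Y_obs = Y/(1 + k_d·θ_c) = 0.439 / (1 + 0.0982 × 18.5) = 0.439 / 2.817 = 0.1559 g VSS per g BOD_L removed.
ΔS = 835 − 27.8 = 807.2 mg/L, so the substrate removal rate is 7630 × 807.2/1000 = 6159 kg BOD_L/d.
Biomass synthesised: P_X = Y_obs × 6159 = 959.9 kg VSS/d.
Carbonaceous O₂ demand = substrate oxidised − cell-mass equivalent = 6159 − 1.42 × 959.9 = 4796 kg O₂/d.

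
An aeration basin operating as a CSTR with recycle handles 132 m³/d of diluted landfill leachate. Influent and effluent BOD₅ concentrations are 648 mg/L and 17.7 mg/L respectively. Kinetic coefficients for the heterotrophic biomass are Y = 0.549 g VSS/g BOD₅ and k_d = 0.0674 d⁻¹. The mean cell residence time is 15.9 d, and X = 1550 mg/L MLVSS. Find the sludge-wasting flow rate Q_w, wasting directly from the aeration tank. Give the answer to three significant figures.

Steady-state biomass mass balance: V·X·(1 + k_d·θ_c) = Y·Q·(S₀ − S)·θ_c, so V = 0.549 × 132 × (648 − 17.7) × 15.9 / [1550 × (1 + 0.0674 × 15.9)] = 7.26×10^5 / 3211 = 226.2 m³.
For wasting at MLVSS concentration, Q_w = V/θ_c = 226.2/15.9 = 14.22 m³/d.

Q_w ≈ 14.2 m³/d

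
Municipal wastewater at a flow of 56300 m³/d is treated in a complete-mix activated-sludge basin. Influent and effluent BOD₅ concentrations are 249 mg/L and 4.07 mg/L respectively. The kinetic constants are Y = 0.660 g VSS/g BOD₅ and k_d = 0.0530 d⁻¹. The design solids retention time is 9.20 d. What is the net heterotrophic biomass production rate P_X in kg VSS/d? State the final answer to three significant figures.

The observed yield is Y_obs = Y/(1 + k_d·θ_c) = 0.660 / (1 + 0.0530 × 9.20) = 0.660 / 1.488 = 0.4437 g VSS per g BOD₅ removed.
ΔS = 249 − 4.07 = 244.9 mg/L, so the substrate removal rate is 56300 × 244.9/1000 = 13790 kg BOD₅/d.
So the net sludge growth is P_X = 0.4437 × 13790 = 6118 kg VSS/d.

P_X ≈ 6120 kg VSS/d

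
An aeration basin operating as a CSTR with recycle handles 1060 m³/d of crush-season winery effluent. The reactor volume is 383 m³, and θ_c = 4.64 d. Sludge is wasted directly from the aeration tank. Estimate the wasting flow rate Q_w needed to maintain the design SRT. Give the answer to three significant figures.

Q_w ≈ 82.5 m³/d

With mixed-liquor wasting, θ_c = V/Q_w, so Q_w = V/θ_c = 383.0/4.64 = 82.54 m³/d.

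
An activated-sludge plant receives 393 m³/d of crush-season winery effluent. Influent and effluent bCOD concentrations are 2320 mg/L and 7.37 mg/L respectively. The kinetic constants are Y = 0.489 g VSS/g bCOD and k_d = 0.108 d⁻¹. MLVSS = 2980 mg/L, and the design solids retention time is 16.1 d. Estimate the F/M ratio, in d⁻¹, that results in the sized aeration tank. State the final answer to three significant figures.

F/M ≈ 0.349 d⁻¹

Rearranging the biomass balance for a CMAS with decay, V = Y·Q·ΔS·θ_c / [X·(1+k_d θ_c)] = 0.489 × 393 × (2320 − 7.37) × 16.1 / [2980 × (1 + 0.108 × 16.1)] = 7.16×10^6 / 8162 = 876.7 m³.
F/M = Q·S₀ / (V·X) = 393 × 2320 / (876.7 × 2980) = 0.3490 g bCOD·(g VSS·d)⁻¹.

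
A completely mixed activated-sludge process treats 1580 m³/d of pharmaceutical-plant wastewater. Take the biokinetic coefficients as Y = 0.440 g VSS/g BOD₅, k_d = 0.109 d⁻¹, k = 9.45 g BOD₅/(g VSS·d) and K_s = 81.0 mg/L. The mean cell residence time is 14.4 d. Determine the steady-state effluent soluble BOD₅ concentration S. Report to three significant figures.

S ≈ 3.63 mg/L

Effluent substrate depends only on kinetics and SRT: S = K_s(1 + k_d θ_c) / [θ_c(Yk − k_d) − 1] = 81.0 × (1 + 0.109 × 14.4) / [14.4 × (0.440 × 9.45 − 0.109) − 1] = 208.1 / 57.31 = 3.632 mg/L.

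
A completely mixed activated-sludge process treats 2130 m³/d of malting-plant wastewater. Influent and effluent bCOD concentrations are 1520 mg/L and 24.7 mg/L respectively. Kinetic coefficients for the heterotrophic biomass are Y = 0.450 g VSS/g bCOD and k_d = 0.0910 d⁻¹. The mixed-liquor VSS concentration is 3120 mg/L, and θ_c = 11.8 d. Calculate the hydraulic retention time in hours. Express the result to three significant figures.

From the SRT design equation V = Y Q (S₀−S) θ_c / [X (1 + k_d θ_c)] = 0.450 × 2130 × (1520 − 24.7) × 11.8 / [3120 × (1 + 0.0910 × 11.8)] = 1.69×10^7 / 6470 = 2614 m³.
HRT = V/Q = 2614 m³ / 2130 m³·d⁻¹ = 1.227 d × 24 = 29.45 h.

τ ≈ 29.5 h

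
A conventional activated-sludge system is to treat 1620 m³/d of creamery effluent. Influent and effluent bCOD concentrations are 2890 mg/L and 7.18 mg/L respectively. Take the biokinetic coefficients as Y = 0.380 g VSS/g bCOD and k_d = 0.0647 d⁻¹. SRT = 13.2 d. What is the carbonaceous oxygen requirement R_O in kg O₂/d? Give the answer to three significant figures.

The observed yield is Y_obs = Y/(1 + k_d·θ_c) = 0.380 / (1 + 0.0647 × 13.2) = 0.380 / 1.854 = 0.2050 g VSS per g bCOD removed.
Q·(S₀ − S) = 1620 × (2890 − 7.18) × 10⁻³ = 4670 kg/d removed.
Net sludge production P_X = 0.2050 × 4670 = 957.2 kg VSS/d.
R_O = Q·(S₀ − S) − 1.42·P_X = 4670 − 1.42 × 957.2 = 3311 kg O₂/d.

R_O ≈ 3310 kg O₂/d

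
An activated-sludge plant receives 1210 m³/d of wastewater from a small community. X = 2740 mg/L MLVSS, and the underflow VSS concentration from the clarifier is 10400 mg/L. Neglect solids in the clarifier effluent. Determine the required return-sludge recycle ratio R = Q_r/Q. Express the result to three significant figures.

Mass balance around the secondary clarifier (neglecting effluent solids): R = X / (X_r − X) = 2740 / (10400 − 2740) = 0.3577.

R ≈ 0.358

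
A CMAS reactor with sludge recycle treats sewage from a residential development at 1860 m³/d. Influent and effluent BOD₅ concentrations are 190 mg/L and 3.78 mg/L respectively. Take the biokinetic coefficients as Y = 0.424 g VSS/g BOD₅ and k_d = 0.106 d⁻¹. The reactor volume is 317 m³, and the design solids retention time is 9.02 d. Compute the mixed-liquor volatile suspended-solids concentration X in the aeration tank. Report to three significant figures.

X = Y·Q·ΔS·θ_c / [V·(1 + k_d θ_c)] = 0.424 × 1860 × (190 − 3.78) × 9.02 / [317 × (1 + 0.106 × 9.02)] = 2136 mg/L.

X ≈ 2140 mg/L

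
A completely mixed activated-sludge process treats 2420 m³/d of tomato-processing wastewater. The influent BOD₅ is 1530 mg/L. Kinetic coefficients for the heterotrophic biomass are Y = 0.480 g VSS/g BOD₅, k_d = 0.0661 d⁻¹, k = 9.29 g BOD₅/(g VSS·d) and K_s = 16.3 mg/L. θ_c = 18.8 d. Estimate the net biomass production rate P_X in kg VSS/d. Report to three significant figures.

P_X ≈ 792 kg VSS/d

From the Monod/SRT balance for a CMAS, S = K_s·(1+k_d θ_c)/[θ_c·(Y k − k_d) − 1] = 16.3 × (1 + 0.0661 × 18.8) / [18.8 × (0.480 × 9.29 − 0.0661) − 1] = 36.56 / 81.59 = 0.4480 mg/L.
Y_obs = Y / (1 + k_d θ_c) = 0.480 / (1 + 0.0661 × 18.8) = 0.480 / 2.243 = 0.2140.
Mass of BOD₅ removed per day: Q(S₀ − S) = 2420 × 1530 g/m³ = 3702 kg/d.
So the net sludge growth is P_X = 0.2140 × 3702 = 792.2 kg VSS/d.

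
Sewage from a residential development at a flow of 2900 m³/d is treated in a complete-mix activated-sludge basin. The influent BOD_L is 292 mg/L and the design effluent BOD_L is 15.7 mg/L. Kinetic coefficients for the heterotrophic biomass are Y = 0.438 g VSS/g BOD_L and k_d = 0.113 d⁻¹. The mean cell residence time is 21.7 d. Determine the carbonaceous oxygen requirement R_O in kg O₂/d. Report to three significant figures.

R_O ≈ 657 kg O₂/d

Y_obs = Y / (1 + k_d θ_c) = 0.438 / (1 + 0.113 × 21.7) = 0.438 / 3.452 = 0.1269.
Mass of BOD_L removed per day: Q(S₀ − S) = 2900 × 276.3 g/m³ = 801.3 kg/d.
P_X = Y_obs·Q·(S₀ − S) = 0.1269 × 801.3 = 101.7 kg VSS/d.
R_O = Q·ΔS − 1.42 P_X = 801.3 − 144.4 = 656.9 kg O₂/d.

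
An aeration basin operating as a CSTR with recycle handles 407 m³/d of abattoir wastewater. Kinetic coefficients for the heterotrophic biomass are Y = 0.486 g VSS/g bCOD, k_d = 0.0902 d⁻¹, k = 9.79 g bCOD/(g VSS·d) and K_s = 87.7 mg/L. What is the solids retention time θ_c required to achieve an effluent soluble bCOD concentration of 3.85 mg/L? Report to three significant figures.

θ_c ≈ 9.10 d

From 1/θ_c = Y·k·S/(K_s + S) − k_d: Y·k·S/(K_s+S) = 0.486 × 9.79 × 3.85 / (87.7 + 3.85) = 0.2001 d⁻¹.
θ_c = 1/(μ − k_d) = 1/(0.2001 − 0.0902) = 1/0.1099 = 9.100 d.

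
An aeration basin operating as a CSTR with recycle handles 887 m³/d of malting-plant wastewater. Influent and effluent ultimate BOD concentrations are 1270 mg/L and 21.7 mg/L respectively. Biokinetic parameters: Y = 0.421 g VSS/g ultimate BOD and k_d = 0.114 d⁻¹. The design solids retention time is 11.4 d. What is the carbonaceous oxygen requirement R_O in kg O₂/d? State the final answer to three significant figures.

Y_obs = Y / (1 + k_d θ_c) = 0.421 / (1 + 0.114 × 11.4) = 0.421 / 2.300 = 0.1831.
ΔS = 1270 − 21.7 = 1248 mg/L, so the substrate removal rate is 887 × 1248/1000 = 1107 kg ultimate BOD/d.
Biomass synthesised: P_X = Y_obs × 1107 = 202.7 kg VSS/d.
Carbonaceous O₂ demand = substrate oxidised − cell-mass equivalent = 1107 − 1.42 × 202.7 = 819.4 kg O₂/d.

R_O ≈ 819 kg O₂/d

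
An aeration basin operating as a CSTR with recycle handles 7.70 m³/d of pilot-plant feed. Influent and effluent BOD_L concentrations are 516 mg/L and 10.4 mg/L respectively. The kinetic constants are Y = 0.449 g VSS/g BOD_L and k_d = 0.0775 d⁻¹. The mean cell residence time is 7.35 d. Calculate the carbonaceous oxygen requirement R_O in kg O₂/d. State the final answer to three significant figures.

Correct the yield for decay: Y_obs = Y/(1 + k_d θ_c) = 0.449 / (1 + 0.0775 × 7.35) = 0.449 / 1.570 = 0.2861.
Substrate removed = Q·(S₀ − S) = 7.70 m³/d × (516 − 10.4) g/m³ = 3.89×10^3 g/d = 3.893 kg/d.
P_X = Y_obs·Q·(S₀ − S) = 0.2861 × 3.893 = 1.114 kg VSS/d.
Carbonaceous O₂ demand = substrate oxidised − cell-mass equivalent = 3.893 − 1.42 × 1.114 = 2.312 kg O₂/d.

R_O ≈ 2.31 kg O₂/d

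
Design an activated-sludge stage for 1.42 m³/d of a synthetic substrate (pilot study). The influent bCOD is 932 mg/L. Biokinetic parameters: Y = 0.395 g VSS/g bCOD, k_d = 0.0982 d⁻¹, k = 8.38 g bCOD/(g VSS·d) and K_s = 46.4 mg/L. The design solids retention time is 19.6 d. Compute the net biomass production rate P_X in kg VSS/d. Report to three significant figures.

P_X ≈ 0.178 kg VSS/d

Effluent substrate depends only on kinetics and SRT: S = K_s(1 + k_d θ_c) / [θ_c(Yk − k_d) − 1] = 46.4 × (1 + 0.0982 × 19.6) / [19.6 × (0.395 × 8.38 − 0.0982) − 1] = 135.7 / 61.95 = 2.190 mg/L.
Observed yield with endogenous decay: Y_obs = Y / (1 + k_d·θ_c) = 0.395 / (1 + 0.0982 × 19.6) = 0.395 / 2.925 = 0.1351 g VSS/g bCOD.
Mass of bCOD removed per day: Q(S₀ − S) = 1.42 × 929.8 g/m³ = 1.320 kg/d.
Net biomass production P_X = Y_obs × Q·(S₀ − S) = 0.1351 × 1.320 = 0.1783 kg VSS/d.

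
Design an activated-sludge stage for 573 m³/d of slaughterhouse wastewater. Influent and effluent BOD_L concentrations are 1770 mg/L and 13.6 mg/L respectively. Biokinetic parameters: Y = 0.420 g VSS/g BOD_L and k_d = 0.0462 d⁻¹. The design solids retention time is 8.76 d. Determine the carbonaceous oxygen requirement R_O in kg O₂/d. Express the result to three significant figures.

Correct the yield for decay: Y_obs = Y/(1 + k_d θ_c) = 0.420 / (1 + 0.0462 × 8.76) = 0.420 / 1.405 = 0.2990.
Mass of BOD_L removed per day: Q(S₀ − S) = 573 × 1756 g/m³ = 1006 kg/d.
Net sludge production P_X = 0.2990 × 1006 = 300.9 kg VSS/d.
Carbonaceous O₂ demand = substrate oxidised − cell-mass equivalent = 1006 − 1.42 × 300.9 = 579.1 kg O₂/d.

R_O ≈ 579 kg O₂/d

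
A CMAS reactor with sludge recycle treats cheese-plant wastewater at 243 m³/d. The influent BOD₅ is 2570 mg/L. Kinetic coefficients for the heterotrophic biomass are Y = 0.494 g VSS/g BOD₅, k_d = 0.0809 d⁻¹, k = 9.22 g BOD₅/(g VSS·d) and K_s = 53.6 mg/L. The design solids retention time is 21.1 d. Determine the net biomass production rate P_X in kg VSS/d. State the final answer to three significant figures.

Effluent substrate depends only on kinetics and SRT: S = K_s(1 + k_d θ_c) / [θ_c(Yk − k_d) − 1] = 53.6 × (1 + 0.0809 × 21.1) / [21.1 × (0.494 × 9.22 − 0.0809) − 1] = 145.1 / 93.40 = 1.554 mg/L.
Correct the yield for decay: Y_obs = Y/(1 + k_d θ_c) = 0.494 / (1 + 0.0809 × 21.1) = 0.494 / 2.707 = 0.1825.
Q·(S₀ − S) = 243 × (2570 − 1.55) × 10⁻³ = 624.1 kg/d removed.
Net biomass production P_X = Y_obs × Q·(S₀ − S) = 0.1825 × 624.1 = 113.9 kg VSS/d.

P_X ≈ 114 kg VSS/d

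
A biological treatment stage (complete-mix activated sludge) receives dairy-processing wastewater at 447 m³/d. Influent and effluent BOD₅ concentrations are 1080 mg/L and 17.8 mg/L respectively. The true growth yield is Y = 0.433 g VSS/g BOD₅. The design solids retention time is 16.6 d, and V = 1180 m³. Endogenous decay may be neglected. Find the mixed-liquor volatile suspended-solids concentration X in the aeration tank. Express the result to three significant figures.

X ≈ 2890 mg/L

From V·X = Y·Q·(S₀ − S)·θ_c (decay neglected): X = 0.433 × 447 × (1080 − 17.8) × 16.6 / 1180 = 2892 mg/L.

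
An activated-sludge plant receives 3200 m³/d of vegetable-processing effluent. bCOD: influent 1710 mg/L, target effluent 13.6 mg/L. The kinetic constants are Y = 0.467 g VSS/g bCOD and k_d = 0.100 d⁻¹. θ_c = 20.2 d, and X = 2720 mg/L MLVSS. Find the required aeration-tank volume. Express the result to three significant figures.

Rearranging the biomass balance for a CMAS with decay, V = Y·Q·ΔS·θ_c / [X·(1+k_d θ_c)] = 0.467 × 3200 × (1710 − 13.6) × 20.2 / [2720 × (1 + 0.100 × 20.2)] = 5.12×10^7 / 8214 = 6234 m³.

V ≈ 6230 m³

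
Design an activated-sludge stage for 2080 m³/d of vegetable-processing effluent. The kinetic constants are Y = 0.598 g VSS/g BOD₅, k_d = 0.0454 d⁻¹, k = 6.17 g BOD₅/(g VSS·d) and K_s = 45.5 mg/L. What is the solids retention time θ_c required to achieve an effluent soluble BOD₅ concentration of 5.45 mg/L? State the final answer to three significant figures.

θ_c ≈ 2.86 d

Specific growth rate at S = 5.45 mg/L: μ = YkS/(K_s+S) = 0.598·6.17·5.45/(45.5+5.45) = 0.3947 d⁻¹.
Then 1/θ_c = μ − k_d = 0.3947 − 0.0454 = 0.3493 d⁻¹, giving θ_c = 2.863 d.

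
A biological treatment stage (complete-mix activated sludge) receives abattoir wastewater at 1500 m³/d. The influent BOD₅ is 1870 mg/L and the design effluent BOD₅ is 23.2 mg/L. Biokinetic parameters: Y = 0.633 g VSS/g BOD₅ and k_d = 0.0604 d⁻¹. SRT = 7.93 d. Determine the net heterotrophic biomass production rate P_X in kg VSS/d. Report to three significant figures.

The observed yield is Y_obs = Y/(1 + k_d·θ_c) = 0.633 / (1 + 0.0604 × 7.93) = 0.633 / 1.479 = 0.4280 g VSS per g BOD₅ removed.
Mass of BOD₅ removed per day: Q(S₀ − S) = 1500 × 1847 g/m³ = 2770 kg/d.
Net biomass production P_X = Y_obs × Q·(S₀ − S) = 0.4280 × 2770 = 1186 kg VSS/d.

P_X ≈ 1190 kg VSS/d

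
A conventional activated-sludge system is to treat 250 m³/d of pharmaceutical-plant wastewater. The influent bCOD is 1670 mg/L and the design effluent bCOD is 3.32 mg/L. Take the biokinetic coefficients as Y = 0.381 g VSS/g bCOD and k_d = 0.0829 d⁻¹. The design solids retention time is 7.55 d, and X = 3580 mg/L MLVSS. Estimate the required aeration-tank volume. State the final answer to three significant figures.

From the SRT design equation V = Y Q (S₀−S) θ_c / [X (1 + k_d θ_c)] = 0.381 × 250 × (1670 − 3.32) × 7.55 / [3580 × (1 + 0.0829 × 7.55)] = 1.2×10^6 / 5821 = 205.9 m³.

V ≈ 206 m³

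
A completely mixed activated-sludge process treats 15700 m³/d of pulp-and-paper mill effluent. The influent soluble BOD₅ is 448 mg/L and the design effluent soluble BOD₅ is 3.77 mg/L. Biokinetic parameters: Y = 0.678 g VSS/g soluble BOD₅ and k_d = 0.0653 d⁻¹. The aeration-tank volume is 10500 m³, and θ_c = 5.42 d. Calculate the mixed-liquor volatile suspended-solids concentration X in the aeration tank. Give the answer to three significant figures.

X ≈ 1800 mg/L

X = Y·Q·ΔS·θ_c / [V·(1 + k_d θ_c)] = 0.678 × 15700 × (448 − 3.77) × 5.42 / [10500 × (1 + 0.0653 × 5.42)] = 1803 mg/L.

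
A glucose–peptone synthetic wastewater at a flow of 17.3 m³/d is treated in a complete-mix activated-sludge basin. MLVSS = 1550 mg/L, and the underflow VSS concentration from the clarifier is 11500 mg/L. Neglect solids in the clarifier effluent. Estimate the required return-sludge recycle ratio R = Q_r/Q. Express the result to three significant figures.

R ≈ 0.156

Mass balance around the secondary clarifier (neglecting effluent solids): R = X / (X_r − X) = 1550 / (11500 − 1550) = 0.1558.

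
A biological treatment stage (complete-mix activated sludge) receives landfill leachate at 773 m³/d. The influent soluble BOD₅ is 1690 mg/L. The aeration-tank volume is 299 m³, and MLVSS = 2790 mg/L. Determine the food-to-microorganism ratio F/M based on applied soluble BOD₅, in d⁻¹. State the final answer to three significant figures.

F/M = applied load / biomass = Q·S₀/(V·X) = 773 × 1690 / (299.0 × 2790) = 1.566 d⁻¹.

F/M ≈ 1.57 d⁻¹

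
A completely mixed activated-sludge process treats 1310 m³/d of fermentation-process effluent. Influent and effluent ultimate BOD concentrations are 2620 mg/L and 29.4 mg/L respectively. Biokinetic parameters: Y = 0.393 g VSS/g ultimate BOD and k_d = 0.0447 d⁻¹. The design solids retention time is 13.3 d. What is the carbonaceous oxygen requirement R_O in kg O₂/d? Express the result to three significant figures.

R_O ≈ 2210 kg O₂/d

Observed yield with endogenous decay: Y_obs = Y / (1 + k_d·θ_c) = 0.393 / (1 + 0.0447 × 13.3) = 0.393 / 1.595 = 0.2465 g VSS/g ultimate BOD.
Q·(S₀ − S) = 1310 × (2620 − 29.4) × 10⁻³ = 3394 kg/d removed.
Net sludge production P_X = 0.2465 × 3394 = 836.4 kg VSS/d.
Carbonaceous O₂ demand = substrate oxidised − cell-mass equivalent = 3394 − 1.42 × 836.4 = 2206 kg O₂/d.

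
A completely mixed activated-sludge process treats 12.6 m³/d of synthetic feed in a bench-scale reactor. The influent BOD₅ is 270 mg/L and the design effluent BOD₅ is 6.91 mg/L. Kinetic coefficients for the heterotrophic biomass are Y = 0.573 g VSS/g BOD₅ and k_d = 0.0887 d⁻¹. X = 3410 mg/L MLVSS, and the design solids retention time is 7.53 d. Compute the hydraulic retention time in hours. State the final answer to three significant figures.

Steady-state biomass mass balance: V·X·(1 + k_d·θ_c) = Y·Q·(S₀ − S)·θ_c, so V = 0.573 × 12.6 × (270 − 6.91) × 7.53 / [3410 × (1 + 0.0887 × 7.53)] = 1.43×10^4 / 5688 = 2.515 m³.
Hydraulic retention time τ = V/Q = 2.515 / 12.6 = 0.1996 d = 4.790 h.

τ ≈ 4.79 h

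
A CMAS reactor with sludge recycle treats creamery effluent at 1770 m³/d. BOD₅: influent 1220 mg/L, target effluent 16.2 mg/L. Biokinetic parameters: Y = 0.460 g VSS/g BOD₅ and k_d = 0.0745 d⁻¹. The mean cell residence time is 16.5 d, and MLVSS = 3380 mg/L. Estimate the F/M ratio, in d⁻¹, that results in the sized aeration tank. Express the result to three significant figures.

F/M ≈ 0.298 d⁻¹

Rearranging the biomass balance for a CMAS with decay, V = Y·Q·ΔS·θ_c / [X·(1+k_d θ_c)] = 0.460 × 1770 × (1220 − 16.2) × 16.5 / [3380 × (1 + 0.0745 × 16.5)] = 1.62×10^7 / 7535 = 2146 m³.
F/M = Q·S₀ / (V·X) = 1770 × 1220 / (2146 × 3380) = 0.2977 g BOD₅·(g VSS·d)⁻¹.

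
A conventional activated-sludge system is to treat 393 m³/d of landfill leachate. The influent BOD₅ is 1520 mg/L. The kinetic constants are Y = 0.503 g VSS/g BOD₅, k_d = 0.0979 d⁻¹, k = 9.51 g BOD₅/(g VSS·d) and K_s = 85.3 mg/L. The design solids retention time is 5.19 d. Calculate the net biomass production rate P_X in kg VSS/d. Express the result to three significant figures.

From the Monod/SRT balance for a CMAS, S = K_s·(1+k_d θ_c)/[θ_c·(Y k − k_d) − 1] = 85.3 × (1 + 0.0979 × 5.19) / [5.19 × (0.503 × 9.51 − 0.0979) − 1] = 128.6 / 23.32 = 5.517 mg/L.
Y_obs = Y / (1 + k_d θ_c) = 0.503 / (1 + 0.0979 × 5.19) = 0.503 / 1.508 = 0.3335.
Mass of BOD₅ removed per day: Q(S₀ − S) = 393 × 1514 g/m³ = 595.2 kg/d.
So the net sludge growth is P_X = 0.3335 × 595.2 = 198.5 kg VSS/d.

P_X ≈ 199 kg VSS/d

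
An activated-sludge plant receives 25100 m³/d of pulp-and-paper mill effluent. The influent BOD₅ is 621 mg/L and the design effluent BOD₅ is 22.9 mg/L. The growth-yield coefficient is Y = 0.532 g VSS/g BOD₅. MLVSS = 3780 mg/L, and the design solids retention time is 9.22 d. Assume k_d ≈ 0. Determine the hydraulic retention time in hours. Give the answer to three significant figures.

τ ≈ 18.6 h

With k_d = 0 the design equation reduces to V = Y Q (S₀−S) θ_c / X = 0.532 × 25100 × (621 − 22.9) × 9.22 / 3780 = 19480 m³.
Hydraulic retention time τ = V/Q = 19480 / 25100 = 0.7761 d = 18.63 h.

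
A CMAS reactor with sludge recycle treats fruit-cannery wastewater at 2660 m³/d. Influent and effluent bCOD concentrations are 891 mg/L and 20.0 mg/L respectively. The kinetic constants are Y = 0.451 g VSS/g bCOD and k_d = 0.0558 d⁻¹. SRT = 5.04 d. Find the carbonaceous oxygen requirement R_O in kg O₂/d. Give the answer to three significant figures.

Correct the yield for decay: Y_obs = Y/(1 + k_d θ_c) = 0.451 / (1 + 0.0558 × 5.04) = 0.451 / 1.281 = 0.3520.
Q·(S₀ − S) = 2660 × (891 − 20.0) × 10⁻³ = 2317 kg/d removed.
Biomass synthesised: P_X = Y_obs × 2317 = 815.5 kg VSS/d.
R_O = Q·(S₀ − S) − 1.42·P_X = 2317 − 1.42 × 815.5 = 1159 kg O₂/d.

R_O ≈ 1160 kg O₂/d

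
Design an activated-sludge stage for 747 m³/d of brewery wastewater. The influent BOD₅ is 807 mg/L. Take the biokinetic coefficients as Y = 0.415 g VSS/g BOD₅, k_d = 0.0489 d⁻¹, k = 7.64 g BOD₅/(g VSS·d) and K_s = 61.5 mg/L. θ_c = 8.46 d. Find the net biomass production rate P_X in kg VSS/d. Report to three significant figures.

For a completely mixed reactor with recycle the Lawrence–McCarty relation gives S = K_s·(1 + k_d·θ_c) / [θ_c·(Y·k − k_d) − 1] = 61.5 × (1 + 0.0489 × 8.46) / [8.46 × (0.415 × 7.64 − 0.0489) − 1] = 86.94 / 25.41 = 3.422 mg/L.
The observed yield is Y_obs = Y/(1 + k_d·θ_c) = 0.415 / (1 + 0.0489 × 8.46) = 0.415 / 1.414 = 0.2936 g VSS per g BOD₅ removed.
ΔS = 807 − 3.42 = 803.6 mg/L, so the substrate removal rate is 747 × 803.6/1000 = 600.3 kg BOD₅/d.
So the net sludge growth is P_X = 0.2936 × 600.3 = 176.2 kg VSS/d.

P_X ≈ 176 kg VSS/d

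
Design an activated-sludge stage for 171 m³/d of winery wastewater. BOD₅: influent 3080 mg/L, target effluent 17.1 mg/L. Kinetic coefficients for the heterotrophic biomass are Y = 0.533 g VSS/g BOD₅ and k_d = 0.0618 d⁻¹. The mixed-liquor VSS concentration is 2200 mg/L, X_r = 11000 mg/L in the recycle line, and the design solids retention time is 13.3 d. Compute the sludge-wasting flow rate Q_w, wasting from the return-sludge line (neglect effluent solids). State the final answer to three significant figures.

From the SRT design equation V = Y Q (S₀−S) θ_c / [X (1 + k_d θ_c)] = 0.533 × 171 × (3080 − 17.1) × 13.3 / [2200 × (1 + 0.0618 × 13.3)] = 3.71×10^6 / 4008 = 926.3 m³.
Wasting from the return line (neglecting effluent solids): Q_w = V·X / (θ_c·X_r) = 926.3 × 2200 / (13.3 × 11000) = 13.93 m³/d.

Q_w ≈ 13.9 m³/d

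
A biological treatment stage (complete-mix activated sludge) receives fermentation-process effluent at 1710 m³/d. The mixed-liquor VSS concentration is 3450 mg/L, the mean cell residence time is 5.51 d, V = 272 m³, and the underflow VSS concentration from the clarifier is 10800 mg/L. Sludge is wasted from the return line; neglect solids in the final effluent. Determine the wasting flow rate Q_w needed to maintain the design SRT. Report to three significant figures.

Q_w ≈ 15.8 m³/d

Wasting from the return line (neglecting effluent solids): Q_w = V·X / (θ_c·X_r) = 272.0 × 3450 / (5.51 × 10800) = 15.77 m³/d.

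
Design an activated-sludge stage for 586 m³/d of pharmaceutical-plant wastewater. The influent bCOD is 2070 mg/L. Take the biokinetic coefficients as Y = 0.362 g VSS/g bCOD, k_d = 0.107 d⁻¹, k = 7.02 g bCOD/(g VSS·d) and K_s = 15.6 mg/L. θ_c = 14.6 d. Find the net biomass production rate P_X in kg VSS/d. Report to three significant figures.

P_X ≈ 171 kg VSS/d

From the Monod/SRT balance for a CMAS, S = K_s·(1+k_d θ_c)/[θ_c·(Y k − k_d) − 1] = 15.6 × (1 + 0.107 × 14.6) / [14.6 × (0.362 × 7.02 − 0.107) − 1] = 39.97 / 34.54 = 1.157 mg/L.
Observed yield with endogenous decay: Y_obs = Y / (1 + k_d·θ_c) = 0.362 / (1 + 0.107 × 14.6) = 0.362 / 2.562 = 0.1413 g VSS/g bCOD.
Substrate removed = Q·(S₀ − S) = 586 m³/d × (2070 − 1.16) g/m³ = 1.21×10^6 g/d = 1212 kg/d.
So the net sludge growth is P_X = 0.1413 × 1212 = 171.3 kg VSS/d.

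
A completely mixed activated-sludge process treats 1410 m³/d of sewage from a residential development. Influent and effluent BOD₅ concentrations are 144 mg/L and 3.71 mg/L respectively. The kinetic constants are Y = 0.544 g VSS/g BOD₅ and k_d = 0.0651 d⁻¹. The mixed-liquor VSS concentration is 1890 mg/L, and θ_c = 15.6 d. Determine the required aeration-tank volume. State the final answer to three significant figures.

V ≈ 441 m³

From the SRT design equation V = Y Q (S₀−S) θ_c / [X (1 + k_d θ_c)] = 0.544 × 1410 × (144 − 3.71) × 15.6 / [1890 × (1 + 0.0651 × 15.6)] = 1.68×10^6 / 3809 = 440.7 m³.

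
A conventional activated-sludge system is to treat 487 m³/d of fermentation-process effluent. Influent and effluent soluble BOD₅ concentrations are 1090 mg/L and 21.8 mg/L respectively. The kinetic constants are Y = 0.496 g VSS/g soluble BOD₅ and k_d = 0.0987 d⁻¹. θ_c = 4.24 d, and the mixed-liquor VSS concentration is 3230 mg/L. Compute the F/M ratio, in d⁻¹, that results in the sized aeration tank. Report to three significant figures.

From the SRT design equation V = Y Q (S₀−S) θ_c / [X (1 + k_d θ_c)] = 0.496 × 487 × (1090 − 21.8) × 4.24 / [3230 × (1 + 0.0987 × 4.24)] = 1.09×10^6 / 4582 = 238.8 m³.
F/M = applied load / biomass = Q·S₀/(V·X) = 487 × 1090 / (238.8 × 3230) = 0.6883 d⁻¹.

F/M ≈ 0.688 d⁻¹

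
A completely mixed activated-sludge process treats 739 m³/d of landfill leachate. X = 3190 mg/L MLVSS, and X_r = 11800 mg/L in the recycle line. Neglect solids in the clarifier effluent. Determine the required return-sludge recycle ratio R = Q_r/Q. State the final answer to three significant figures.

R ≈ 0.370

Mass balance around the secondary clarifier (neglecting effluent solids): R = X / (X_r − X) = 3190 / (11800 − 3190) = 0.3705.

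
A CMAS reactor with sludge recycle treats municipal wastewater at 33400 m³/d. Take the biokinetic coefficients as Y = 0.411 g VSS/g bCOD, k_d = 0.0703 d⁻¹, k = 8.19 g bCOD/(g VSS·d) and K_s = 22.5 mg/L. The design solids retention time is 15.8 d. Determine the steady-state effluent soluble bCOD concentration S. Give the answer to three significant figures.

S ≈ 0.930 mg/L

From the Monod/SRT balance for a CMAS, S = K_s·(1+k_d θ_c)/[θ_c·(Y k − k_d) − 1] = 22.5 × (1 + 0.0703 × 15.8) / [15.8 × (0.411 × 8.19 − 0.0703) − 1] = 47.49 / 51.07 = 0.9299 mg/L.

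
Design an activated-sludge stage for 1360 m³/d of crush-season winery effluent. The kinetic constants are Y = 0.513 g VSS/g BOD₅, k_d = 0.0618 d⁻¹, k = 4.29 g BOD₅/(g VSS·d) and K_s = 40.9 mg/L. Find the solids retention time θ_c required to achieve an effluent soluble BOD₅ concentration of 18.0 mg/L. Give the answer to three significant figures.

Specific growth rate at S = 18.0 mg/L: μ = YkS/(K_s+S) = 0.513·4.29·18.0/(40.9+18.0) = 0.6726 d⁻¹.
θ_c = 1/(μ − k_d) = 1/(0.6726 − 0.0618) = 1/0.6108 = 1.637 d.

θ_c ≈ 1.64 d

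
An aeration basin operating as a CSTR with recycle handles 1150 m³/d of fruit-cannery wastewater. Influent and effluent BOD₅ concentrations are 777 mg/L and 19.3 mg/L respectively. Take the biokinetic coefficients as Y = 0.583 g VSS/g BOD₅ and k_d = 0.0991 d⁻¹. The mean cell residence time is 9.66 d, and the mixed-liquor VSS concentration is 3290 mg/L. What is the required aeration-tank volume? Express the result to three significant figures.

From the SRT design equation V = Y Q (S₀−S) θ_c / [X (1 + k_d θ_c)] = 0.583 × 1150 × (777 − 19.3) × 9.66 / [3290 × (1 + 0.0991 × 9.66)] = 4.91×10^6 / 6440 = 762.1 m³.

V ≈ 762 m³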